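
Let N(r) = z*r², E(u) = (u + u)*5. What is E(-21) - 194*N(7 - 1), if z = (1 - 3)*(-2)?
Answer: -28146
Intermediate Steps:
E(u) = 10*u (E(u) = (2*u)*5 = 10*u)
z = 4 (z = -2*(-2) = 4)
N(r) = 4*r²
E(-21) - 194*N(7 - 1) = 10*(-21) - 776*(7 - 1)² = -210 - 776*6² = -210 - 776*36 = -210 - 194*144 = -210 - 27936 = -28146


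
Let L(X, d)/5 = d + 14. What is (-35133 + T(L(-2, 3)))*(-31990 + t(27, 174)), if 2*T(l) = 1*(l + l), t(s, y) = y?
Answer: 1115087168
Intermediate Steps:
L(X, d) = 70 + 5*d (L(X, d) = 5*(d + 14) = 5*(14 + d) = 70 + 5*d)
T(l) = l (T(l) = (1*(l + l))/2 = (1*(2*l))/2 = (2*l)/2 = l)
(-35133 + T(L(-2, 3)))*(-31990 + t(27, 174)) = (-35133 + (70 + 5*3))*(-31990 + 174) = (-35133 + (70 + 15))*(-31816) = (-35133 + 85)*(-31816) = -35048*(-31816) = 1115087168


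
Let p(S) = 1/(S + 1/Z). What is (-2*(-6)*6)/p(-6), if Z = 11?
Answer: -4680/11 ≈ -425.45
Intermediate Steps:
p(S) = 1/(1/11 + S) (p(S) = 1/(S + 1/11) = 1/(1/11 + S))
(-2*(-6)*6)/p(-6) = (-2*(-6)*6)/((11/(1 + 11*(-6)))) = (12*6)/((11/(1 - 66))) = 72/((11/(-65))) = 72/((11*(-1/65))) = 72/(-11/65) = 72*(-65/11) = -4680/11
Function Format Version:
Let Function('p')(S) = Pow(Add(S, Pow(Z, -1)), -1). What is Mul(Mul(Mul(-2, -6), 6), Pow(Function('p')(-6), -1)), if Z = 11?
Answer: Rational(-4680, 11) ≈ -425.45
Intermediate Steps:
Function('p')(S) = Pow(Add(Rational(1, 11), S), -1) (Function('p')(S) = Pow(Add(S, Pow(11, -1)), -1) = Pow(Add(S, Rational(1, 11)), -1) = Pow(Add(Rational(1, 11), S), -1))
Mul(Mul(Mul(-2, -6), 6), Pow(Function('p')(-6), -1)) = Mul(Mul(Mul(-2, -6), 6), Pow(Mul(11, Pow(Add(1, Mul(11, -6)), -1)), -1)) = Mul(Mul(12, 6), Pow(Mul(11, Pow(Add(1, -66), -1)), -1)) = Mul(72, Pow(Mul(11, Pow(-65, -1)), -1)) = Mul(72, Pow(Mul(11, Rational(-1, 65)), -1)) = Mul(72, Pow(Rational(-11, 65), -1)) = Mul(72, Rational(-65, 11)) = Rational(-4680, 11)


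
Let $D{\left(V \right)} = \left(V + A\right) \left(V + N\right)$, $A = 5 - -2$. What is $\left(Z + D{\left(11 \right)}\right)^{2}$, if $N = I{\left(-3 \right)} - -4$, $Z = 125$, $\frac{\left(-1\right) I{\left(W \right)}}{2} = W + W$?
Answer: $373321$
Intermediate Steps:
$I{\left(W \right)} = - 4 W$ ($I{\left(W \right)} = - 2 \left(W + W\right) = - 2 \cdot 2 W = - 4 W$)
$N = 16$ ($N = \left(-4\right) \left(-3\right) - -4 = 12 + 4 = 16$)
$A = 7$ ($A = 5 + 2 = 7$)
$D{\left(V \right)} = \left(7 + V\right) \left(16 + V\right)$ ($D{\left(V \right)} = \left(V + 7\right) \left(V + 16\right) = \left(7 + V\right) \left(16 + V\right)$)
$\left(Z + D{\left(11 \right)}\right)^{2} = \left(125 + \left(112 + 11^{2} + 23 \cdot 11\right)\right)^{2} = \left(125 + \left(112 + 121 + 253\right)\right)^{2} = \left(125 + 486\right)^{2} = 611^{2} = 373321$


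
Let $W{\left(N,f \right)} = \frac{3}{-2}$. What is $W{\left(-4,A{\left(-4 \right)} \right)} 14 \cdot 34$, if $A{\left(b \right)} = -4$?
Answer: $-714$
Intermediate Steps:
$W{\left(N,f \right)} = - \frac{3}{2}$ ($W{\left(N,f \right)} = 3 \left(- \frac{1}{2}\right) = - \frac{3}{2}$)
$W{\left(-4,A{\left(-4 \right)} \right)} 14 \cdot 34 = \left(- \frac{3}{2}\right) 14 \cdot 34 = \left(-21\right) 34 = -714$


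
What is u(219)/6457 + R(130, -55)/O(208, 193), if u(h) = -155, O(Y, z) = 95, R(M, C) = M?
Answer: 164937/122683 ≈ 1.3444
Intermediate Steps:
u(219)/6457 + R(130, -55)/O(208, 193) = -155/6457 + 130/95 = -155*1/6457 + 130*(1/95) = -155/6457 + 26/19 = 164937/122683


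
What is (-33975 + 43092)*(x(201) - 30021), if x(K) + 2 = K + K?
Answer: -270054657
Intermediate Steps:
x(K) = -2 + 2*K (x(K) = -2 + (K + K) = -2 + 2*K)
(-33975 + 43092)*(x(201) - 30021) = (-33975 + 43092)*((-2 + 2*201) - 30021) = 9117*((-2 + 402) - 30021) = 9117*(400 - 30021) = 9117*(-29621) = -270054657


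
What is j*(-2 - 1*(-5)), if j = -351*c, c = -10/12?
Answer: 1755/2 ≈ 877.50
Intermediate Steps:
c = -⅚ (c = -10*1/12 = -⅚ ≈ -0.83333)
j = 585/2 (j = -351*(-⅚) = 585/2 ≈ 292.50)
j*(-2 - 1*(-5)) = 585*(-2 - 1*(-5))/2 = 585*(-2 + 5)/2 = (585/2)*3 = 1755/2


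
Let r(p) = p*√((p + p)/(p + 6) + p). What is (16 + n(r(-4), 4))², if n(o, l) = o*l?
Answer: -1792 - 1024*I*√2 ≈ -1792.0 - 1448.2*I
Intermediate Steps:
r(p) = p*√(p + 2*p/(6 + p)) (r(p) = p*√((2*p)/(6 + p) + p) = p*√(2*p/(6 + p) + p) = p*√(p + 2*p/(6 + p)))
n(o, l) = l*o
(16 + n(r(-4), 4))² = (16 + 4*(-4*2*I*√(8 - 4)/√(6 - 4)))² = (16 + 4*(-4*2*I*√2))² = (16 + 4*(-8*I*√2))² = (16 - 32*I*√2)²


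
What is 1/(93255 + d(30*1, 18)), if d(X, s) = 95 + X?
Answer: 1/93380 ≈ 1.0709e-5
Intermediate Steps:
1/(93255 + d(30*1, 18)) = 1/(93255 + (95 + 30*1)) = 1/(93255 + (95 + 30)) = 1/(93255 + 125) = 1/93380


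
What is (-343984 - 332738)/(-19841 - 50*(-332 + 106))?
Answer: 225574/2847 ≈ 79.232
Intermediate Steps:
(-343984 - 332738)/(-19841 - 50*(-332 + 106)) = -676722/(-19841 - 50*(-226)) = -676722/(-19841 + 11300) = -676722/(-8541) = -676722*(-1/8541) = 225574/2847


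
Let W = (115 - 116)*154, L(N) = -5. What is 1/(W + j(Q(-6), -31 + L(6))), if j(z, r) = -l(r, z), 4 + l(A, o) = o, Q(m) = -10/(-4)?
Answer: -2/305 ≈ -0.0065574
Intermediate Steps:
Q(m) = 5/2 (Q(m) = -10*(-1/4) = 5/2)
l(A, o) = -4 + o
j(z, r) = 4 - z (j(z, r) = -(-4 + z) = 4 - z)
W = -154 (W = -1*154 = -154)
1/(W + j(Q(-6), -31 + L(6))) = 1/(-154 + (4 - 1*5/2)) = 1/(-154 + (4 - 5/2)) = 1/(-154 + 3/2) = 1/(-305/2) = -2/305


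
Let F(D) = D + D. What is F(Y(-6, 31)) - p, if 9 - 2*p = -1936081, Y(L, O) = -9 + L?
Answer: -968075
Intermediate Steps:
F(D) = 2*D
p = 968045 (p = 9/2 - ½*(-1936081) = 9/2 + 1936081/2 = 968045)
F(Y(-6, 31)) - p = 2*(-9 - 6) - 1*968045 = 2*(-15) - 968045 = -30 - 968045 = -968075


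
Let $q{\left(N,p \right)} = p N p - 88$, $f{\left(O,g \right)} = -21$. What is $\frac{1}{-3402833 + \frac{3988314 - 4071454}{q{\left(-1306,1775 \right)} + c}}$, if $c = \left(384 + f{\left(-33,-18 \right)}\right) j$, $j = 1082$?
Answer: $- \frac{1028580893}{3500089005849084} \approx -2.9387 \cdot 10^{-7}$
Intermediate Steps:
$c = 392766$ ($c = \left(384 - 21\right) 1082 = 363 \cdot 1082 = 392766$)
$q{\left(N,p \right)} = -88 + N p^{2}$ ($q{\left(N,p \right)} = N p p - 88 = N p^{2} - 88 = -88 + N p^{2}$)
$\frac{1}{-3402833 + \frac{3988314 - 4071454}{q{\left(-1306,1775 \right)} + c}} = \frac{1}{-3402833 + \frac{3988314 - 4071454}{\left(-88 - 1306 \cdot 1775^{2}\right) + 392766}} = \frac{1}{-3402833 - \frac{83140}{\left(-88 - 4114716250\right) + 392766}} = \frac{1}{-3402833 - \frac{83140}{-4114716338 + 392766}} = \frac{1}{-3402833 - \frac{83140}{-4114323572}} = \frac{1}{-3402833 - - \frac{20785}{1028580893}} = \frac{1}{-3402833 + \frac{20785}{1028580893}} = \frac{1}{- \frac{3500089005849084}{1028580893}} = - \frac{1028580893}{3500089005849084}$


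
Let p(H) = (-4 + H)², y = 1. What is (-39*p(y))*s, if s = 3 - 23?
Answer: 7020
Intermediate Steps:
s = -20
(-39*p(y))*s = -39*(-4 + 1)²*(-20) = -39*(-3)²*(-20) = -39*9*(-20) = -351*(-20) = 7020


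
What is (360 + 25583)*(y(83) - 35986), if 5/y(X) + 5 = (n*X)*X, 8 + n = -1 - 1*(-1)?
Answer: -51456393441081/55117 ≈ -9.3358e+8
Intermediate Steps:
n = -8 (n = -8 + (-1 - 1*(-1)) = -8 + (-1 + 1) = -8 + 0 = -8)
y(X) = 5/(-5 - 8*X**2) (y(X) = 5/(-5 + (-8*X)*X) = 5/(-5 - 8*X**2))
(360 + 25583)*(y(83) - 35986) = (360 + 25583)*(-5/(5 + 8*83**2) - 35986) = 25943*(-5/(5 + 8*6889) - 35986) = 25943*(-5/(5 + 55112) - 35986) = 25943*(-5/55117 - 35986) = 25943*(-1983440367/55117) = -51456393441081/55117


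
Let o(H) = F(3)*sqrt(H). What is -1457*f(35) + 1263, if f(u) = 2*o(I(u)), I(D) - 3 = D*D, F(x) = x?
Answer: 1263 - 17484*sqrt(307) ≈ -3.0508e+5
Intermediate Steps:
I(D) = 3 + D**2 (I(D) = 3 + D*D = 3 + D**2)
o(H) = 3*sqrt(H)
f(u) = 6*sqrt(3 + u**2) (f(u) = 2*(3*sqrt(3 + u**2)) = 6*sqrt(3 + u**2))
-1457*f(35) + 1263 = -8742*sqrt(3 + 35**2) + 1263 = -8742*sqrt(3 + 1225) + 1263 = -8742*sqrt(1228) + 1263 = -8742*2*sqrt(307) + 1263 = -17484*sqrt(307) + 1263 = 1263 - 17484*sqrt(307)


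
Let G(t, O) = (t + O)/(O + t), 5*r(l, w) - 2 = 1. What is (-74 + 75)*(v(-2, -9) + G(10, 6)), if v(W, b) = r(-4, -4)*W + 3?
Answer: 14/5 ≈ 2.8000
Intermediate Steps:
r(l, w) = ⅗ (r(l, w) = ⅖ + (⅕)*1 = ⅖ + ⅕ = ⅗)
v(W, b) = 3 + 3*W/5 (v(W, b) = 3*W/5 + 3 = 3 + 3*W/5)
G(t, O) = 1 (G(t, O) = (O + t)/(O + t) = 1)
(-74 + 75)*(v(-2, -9) + G(10, 6)) = (-74 + 75)*((3 + (⅗)*(-2)) + 1) = 1*((3 - 6/5) + 1) = 1*(9/5 + 1) = 1*(14/5) = 14/5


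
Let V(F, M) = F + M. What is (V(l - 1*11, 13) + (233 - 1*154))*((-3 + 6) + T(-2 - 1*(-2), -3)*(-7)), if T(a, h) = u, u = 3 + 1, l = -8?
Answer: -1825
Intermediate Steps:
u = 4
T(a, h) = 4
(V(l - 1*11, 13) + (233 - 1*154))*((-3 + 6) + T(-2 - 1*(-2), -3)*(-7)) = (((-8 - 1*11) + 13) + (233 - 1*154))*((-3 + 6) + 4*(-7)) = (((-8 - 11) + 13) + (233 - 154))*(3 - 28) = ((-19 + 13) + 79)*(-25) = (-6 + 79)*(-25) = 73*(-25) = -1825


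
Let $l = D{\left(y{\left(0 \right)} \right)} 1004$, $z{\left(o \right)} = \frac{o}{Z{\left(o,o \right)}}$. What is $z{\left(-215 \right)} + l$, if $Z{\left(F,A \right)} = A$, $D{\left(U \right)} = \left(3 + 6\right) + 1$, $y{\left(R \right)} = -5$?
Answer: $10041$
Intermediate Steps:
$D{\left(U \right)} = 10$ ($D{\left(U \right)} = 9 + 1 = 10$)
$z{\left(o \right)} = 1$ ($z{\left(o \right)} = \frac{o}{o} = 1$)
$l = 10040$ ($l = 10 \cdot 1004 = 10040$)
$z{\left(-215 \right)} + l = 1 + 10040 = 10041$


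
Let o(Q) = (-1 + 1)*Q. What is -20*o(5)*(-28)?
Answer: 0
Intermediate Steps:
o(Q) = 0 (o(Q) = 0*Q = 0)
-20*o(5)*(-28) = -20*0*(-28) = 0*(-28) = 0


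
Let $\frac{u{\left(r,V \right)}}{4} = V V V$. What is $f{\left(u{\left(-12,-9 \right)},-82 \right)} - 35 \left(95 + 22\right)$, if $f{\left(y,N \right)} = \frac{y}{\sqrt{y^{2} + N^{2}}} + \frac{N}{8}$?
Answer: $- \frac{16421}{4} - \frac{1458 \sqrt{2127445}}{2127445} \approx -4106.3$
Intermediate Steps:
$u{\left(r,V \right)} = 4 V^{3}$ ($u{\left(r,V \right)} = 4 V V V = 4 V^{2} V = 4 V^{3}$)
$f{\left(y,N \right)} = \frac{N}{8} + \frac{y}{\sqrt{N^{2} + y^{2}}}$ ($f{\left(y,N \right)} = \frac{y}{\sqrt{N^{2} + y^{2}}} + N \frac{1}{8} = \frac{y}{\sqrt{N^{2} + y^{2}}} + \frac{N}{8} = \frac{N}{8} + \frac{y}{\sqrt{N^{2} + y^{2}}}$)
$f{\left(u{\left(-12,-9 \right)},-82 \right)} - 35 \left(95 + 22\right) = \left(\frac{1}{8} \left(-82\right) + \frac{4 \left(-9\right)^{3}}{\sqrt{\left(-82\right)^{2} + \left(4 \left(-9\right)^{3}\right)^{2}}}\right) - 35 \left(95 + 22\right) = \left(- \frac{41}{4} + \frac{4 \left(-729\right)}{\sqrt{6724 + \left(4 \left(-729\right)\right)^{2}}}\right) - 4095 = \left(- \frac{41}{4} - \frac{2916}{\sqrt{6724 + \left(-2916\right)^{2}}}\right) - 4095 = \left(- \frac{41}{4} - \frac{2916}{\sqrt{6724 + 8503056}}\right) - 4095 = \left(- \frac{41}{4} - \frac{2916}{2 \sqrt{2127445}}\right) - 4095 = \left(- \frac{41}{4} - 2916 \frac{\sqrt{2127445}}{4254890}\right) - 4095 = \left(- \frac{41}{4} - \frac{1458 \sqrt{2127445}}{2127445}\right) - 4095 = - \frac{16421}{4} - \frac{1458 \sqrt{2127445}}{2127445}$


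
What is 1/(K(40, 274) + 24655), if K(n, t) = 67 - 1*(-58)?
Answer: 1/24780 ≈ 4.0355e-5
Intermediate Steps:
K(n, t) = 125 (K(n, t) = 67 + 58 = 125)
1/(K(40, 274) + 24655) = 1/(125 + 24655) = 1/24780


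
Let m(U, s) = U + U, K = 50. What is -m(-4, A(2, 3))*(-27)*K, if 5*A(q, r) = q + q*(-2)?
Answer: -10800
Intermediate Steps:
A(q, r) = -q/5 (A(q, r) = (q + q*(-2))/5 = (q - 2*q)/5 = (-q)/5 = -q/5)
m(U, s) = 2*U
-m(-4, A(2, 3))*(-27)*K = -(2*(-4))*(-27)*50 = -(-8*(-27))*50 = -216*50 = -1*10800 = -10800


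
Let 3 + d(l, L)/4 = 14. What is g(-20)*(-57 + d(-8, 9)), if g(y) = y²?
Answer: -5200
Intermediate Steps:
d(l, L) = 44 (d(l, L) = -12 + 4*14 = -12 + 56 = 44)
g(-20)*(-57 + d(-8, 9)) = (-20)²*(-57 + 44) = 400*(-13) = -5200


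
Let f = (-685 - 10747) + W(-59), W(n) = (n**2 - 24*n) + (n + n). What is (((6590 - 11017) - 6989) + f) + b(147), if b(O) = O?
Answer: -17922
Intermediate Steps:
W(n) = n**2 - 22*n (W(n) = (n**2 - 24*n) + 2*n = n**2 - 22*n)
f = -6653 (f = (-685 - 10747) - 59*(-22 - 59) = -11432 - 59*(-81) = -11432 + 4779 = -6653)
(((6590 - 11017) - 6989) + f) + b(147) = (((6590 - 11017) - 6989) - 6653) + 147 = ((-4427 - 6989) - 6653) + 147 = (-11416 - 6653) + 147 = -18069 + 147 = -17922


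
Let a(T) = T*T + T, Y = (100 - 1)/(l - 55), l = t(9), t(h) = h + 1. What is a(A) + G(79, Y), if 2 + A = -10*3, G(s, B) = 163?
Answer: 1155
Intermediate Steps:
t(h) = 1 + h
l = 10 (l = 1 + 9 = 10)
Y = -11/5 (Y = (100 - 1)/(10 - 55) = 99/(-45) = 99*(-1/45) = -11/5 ≈ -2.2000)
A = -32 (A = -2 - 10*3 = -2 - 30 = -32)
a(T) = T + T² (a(T) = T² + T = T + T²)
a(A) + G(79, Y) = -32*(1 - 32) + 163 = -32*(-31) + 163 = 992 + 163 = 1155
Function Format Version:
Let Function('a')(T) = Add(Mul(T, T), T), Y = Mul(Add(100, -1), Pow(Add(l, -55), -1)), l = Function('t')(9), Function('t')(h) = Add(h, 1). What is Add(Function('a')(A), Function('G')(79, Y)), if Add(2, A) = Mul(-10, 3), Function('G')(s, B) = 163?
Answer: 1155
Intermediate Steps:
Function('t')(h) = Add(1, h)
l = 10 (l = Add(1, 9) = 10)
Y = Rational(-11, 5) (Y = Mul(Add(100, -1), Pow(Add(10, -55), -1)) = Mul(99, Pow(-45, -1)) = Mul(99, Rational(-1, 45)) = Rational(-11, 5) ≈ -2.2000)
A = -32 (A = Add(-2, Mul(-10, 3)) = Add(-2, -30) = -32)
Function('a')(T) = Add(T, Pow(T, 2)) (Function('a')(T) = Add(Pow(T, 2), T) = Add(T, Pow(T, 2)))
Add(Function('a')(A), Function('G')(79, Y)) = Add(Mul(-32, Add(1, -32)), 163) = Add(Mul(-32, -31), 163) = Add(992, 163) = 1155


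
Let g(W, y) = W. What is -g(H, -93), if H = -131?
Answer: 131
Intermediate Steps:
-g(H, -93) = -1*(-131) = 131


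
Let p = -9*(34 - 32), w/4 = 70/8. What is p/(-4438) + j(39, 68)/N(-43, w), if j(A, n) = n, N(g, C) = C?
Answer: 21601/11095 ≈ 1.9469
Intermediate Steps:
w = 35 (w = 4*(70/8) = 4*(70*(⅛)) = 4*(35/4) = 35)
p = -18 (p = -9*2 = -18)
p/(-4438) + j(39, 68)/N(-43, w) = -18/(-4438) + 68/35 = -18*(-1/4438) + 68*(1/35) = 9/2219 + 68/35 = 21601/11095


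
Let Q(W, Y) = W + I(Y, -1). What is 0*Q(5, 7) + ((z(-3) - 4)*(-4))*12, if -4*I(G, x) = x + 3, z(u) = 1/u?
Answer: 208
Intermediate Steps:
I(G, x) = -3/4 - x/4 (I(G, x) = -(x + 3)/4 = -(3 + x)/4 = -3/4 - x/4)
Q(W, Y) = -1/2 + W (Q(W, Y) = W + (-3/4 - 1/4*(-1)) = W + (-3/4 + 1/4) = W - 1/2 = -1/2 + W)
0*Q(5, 7) + ((z(-3) - 4)*(-4))*12 = 0*(-1/2 + 5) + ((1/(-3) - 4)*(-4))*12 = 0*(9/2) + ((-1/3 - 4)*(-4))*12 = 0 - 13/3*(-4)*12 = 0 + (52/3)*12 = 0 + 208 = 208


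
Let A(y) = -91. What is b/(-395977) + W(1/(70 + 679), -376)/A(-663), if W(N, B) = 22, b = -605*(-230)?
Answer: -21374144/36033907 ≈ -0.59317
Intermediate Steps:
b = 139150
b/(-395977) + W(1/(70 + 679), -376)/A(-663) = 139150/(-395977) + 22/(-91) = 139150*(-1/395977) + 22*(-1/91) = -139150/395977 - 22/91 = -21374144/36033907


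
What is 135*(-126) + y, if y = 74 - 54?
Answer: -16990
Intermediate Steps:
y = 20
135*(-126) + y = 135*(-126) + 20 = -17010 + 20 = -16990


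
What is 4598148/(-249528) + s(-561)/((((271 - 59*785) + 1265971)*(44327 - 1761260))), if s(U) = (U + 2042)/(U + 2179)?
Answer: -8774162895623130467/476148075055217139 ≈ -18.427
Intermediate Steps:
s(U) = (2042 + U)/(2179 + U)
4598148/(-249528) + s(-561)/((((271 - 59*785) + 1265971)*(44327 - 1761260))) = 4598148/(-249528) + ((2042 - 561)/(2179 - 561))/((((271 - 59*785) + 1265971)*(44327 - 1761260))) = 4598148*(-1/249528) + (1481/1618)/((((271 - 46315) + 1265971)*(-1716933))) = -383179/20794 + ((1/1618)*1481)/(((-46044 + 1265971)*(-1716933))) = -383179/20794 + 1481/(1618*((1219927*(-1716933)))) = -383179/20794 + (1481/1618)/(-2094532923891) = -383179/20794 + (1481/1618)*(-1/2094532923891) = -383179/20794 - 1481/3388954270855638 = -8774162895623130467/476148075055217139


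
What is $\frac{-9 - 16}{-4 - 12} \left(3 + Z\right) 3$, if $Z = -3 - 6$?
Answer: $- \frac{225}{8} \approx -28.125$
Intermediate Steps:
$Z = -9$ ($Z = -3 - 6 = -9$)
$\frac{-9 - 16}{-4 - 12} \left(3 + Z\right) 3 = \frac{-9 - 16}{-4 - 12} \left(3 - 9\right) 3 = - \frac{25}{-16} \left(\left(-6\right) 3\right) = \left(-25\right) \left(- \frac{1}{16}\right) \left(-18\right) = \frac{25}{16} \left(-18\right) = - \frac{225}{8}$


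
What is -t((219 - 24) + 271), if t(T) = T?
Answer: -466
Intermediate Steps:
-t((219 - 24) + 271) = -((219 - 24) + 271) = -(195 + 271) = -1*466 = -466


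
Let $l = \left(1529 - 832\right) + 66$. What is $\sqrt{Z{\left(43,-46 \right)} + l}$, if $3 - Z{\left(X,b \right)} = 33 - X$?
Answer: $2 \sqrt{194} \approx 27.857$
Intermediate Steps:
$Z{\left(X,b \right)} = -30 + X$ ($Z{\left(X,b \right)} = 3 - \left(33 - X\right) = 3 + \left(-33 + X\right) = -30 + X$)
$l = 763$ ($l = 697 + 66 = 763$)
$\sqrt{Z{\left(43,-46 \right)} + l} = \sqrt{\left(-30 + 43\right) + 763} = \sqrt{13 + 763} = \sqrt{776} = 2 \sqrt{194}$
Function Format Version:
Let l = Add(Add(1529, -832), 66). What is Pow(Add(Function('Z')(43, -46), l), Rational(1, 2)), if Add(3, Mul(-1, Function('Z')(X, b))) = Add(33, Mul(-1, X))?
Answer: Mul(2, Pow(194, Rational(1, 2))) ≈ 27.857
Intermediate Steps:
Function('Z')(X, b) = Add(-30, X) (Function('Z')(X, b) = Add(3, Mul(-1, Add(33, Mul(-1, X)))) = Add(3, Add(-33, X)) = Add(-30, X))
l = 763 (l = Add(697, 66) = 763)
Pow(Add(Function('Z')(43, -46), l), Rational(1, 2)) = Pow(Add(Add(-30, 43), 763), Rational(1, 2)) = Pow(Add(13, 763), Rational(1, 2)) = Pow(776, Rational(1, 2)) = Mul(2, Pow(194, Rational(1, 2)))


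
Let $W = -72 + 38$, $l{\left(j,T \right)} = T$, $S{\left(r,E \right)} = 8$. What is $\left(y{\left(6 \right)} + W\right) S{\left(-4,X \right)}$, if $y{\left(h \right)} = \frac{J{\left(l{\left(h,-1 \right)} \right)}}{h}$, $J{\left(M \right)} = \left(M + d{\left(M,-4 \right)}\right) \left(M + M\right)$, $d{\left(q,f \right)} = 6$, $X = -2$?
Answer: $- \frac{856}{3} \approx -285.33$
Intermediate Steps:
$J{\left(M \right)} = 2 M \left(6 + M\right)$ ($J{\left(M \right)} = \left(M + 6\right) \left(M + M\right) = \left(6 + M\right) 2 M = 2 M \left(6 + M\right)$)
$W = -34$
$y{\left(h \right)} = - \frac{10}{h}$ ($y{\left(h \right)} = \frac{2 \left(-1\right) \left(6 - 1\right)}{h} = \frac{2 \left(-1\right) 5}{h} = - \frac{10}{h}$)
$\left(y{\left(6 \right)} + W\right) S{\left(-4,X \right)} = \left(- \frac{10}{6} - 34\right) 8 = \left(\left(-10\right) \frac{1}{6} - 34\right) 8 = \left(- \frac{5}{3} - 34\right) 8 = \left(- \frac{107}{3}\right) 8 = - \frac{856}{3}$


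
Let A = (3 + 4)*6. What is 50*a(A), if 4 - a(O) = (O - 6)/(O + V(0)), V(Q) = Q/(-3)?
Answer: 1100/7 ≈ 157.14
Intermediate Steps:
V(Q) = -Q/3 (V(Q) = Q*(-⅓) = -Q/3)
A = 42 (A = 7*6 = 42)
a(O) = 4 - (-6 + O)/O (a(O) = 4 - (O - 6)/(O - ⅓*0) = 4 - (-6 + O)/(O + 0) = 4 - (-6 + O)/O)
50*a(A) = 50*(3 + 6/42) = 50*(3 + 6*(1/42)) = 50*(3 + ⅐) = 50*(22/7) = 1100/7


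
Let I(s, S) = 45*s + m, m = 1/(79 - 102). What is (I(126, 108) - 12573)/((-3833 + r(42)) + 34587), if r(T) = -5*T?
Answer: -79385/351256 ≈ -0.22600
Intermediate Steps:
m = -1/23 (m = 1/(-23) = -1/23 ≈ -0.043478)
I(s, S) = -1/23 + 45*s (I(s, S) = 45*s - 1/23 = -1/23 + 45*s)
(I(126, 108) - 12573)/((-3833 + r(42)) + 34587) = ((-1/23 + 45*126) - 12573)/((-3833 - 5*42) + 34587) = ((-1/23 + 5670) - 12573)/((-3833 - 210) + 34587) = (130409/23 - 12573)/(-4043 + 34587) = -158770/23/30544 = -158770/23*1/30544 = -79385/351256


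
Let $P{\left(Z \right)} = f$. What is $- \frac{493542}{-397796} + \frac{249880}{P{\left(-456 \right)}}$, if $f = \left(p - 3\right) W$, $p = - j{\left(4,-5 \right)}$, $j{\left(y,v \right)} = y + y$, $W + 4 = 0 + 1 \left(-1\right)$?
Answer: $\frac{1420405847}{312554} \approx 4544.5$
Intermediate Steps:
$W = -5$ ($W = -4 + \left(0 + 1 \left(-1\right)\right) = -4 + \left(0 - 1\right) = -4 - 1 = -5$)
$j{\left(y,v \right)} = 2 y$
$p = -8$ ($p = - 2 \cdot 4 = \left(-1\right) 8 = -8$)
$f = 55$ ($f = \left(-8 - 3\right) \left(-5\right) = \left(-11\right) \left(-5\right) = 55$)
$P{\left(Z \right)} = 55$
$- \frac{493542}{-397796} + \frac{249880}{P{\left(-456 \right)}} = - \frac{493542}{-397796} + \frac{249880}{55} = \left(-493542\right) \left(- \frac{1}{397796}\right) + 249880 \cdot \frac{1}{55} = \frac{35253}{28414} + \frac{49976}{11} = \frac{1420405847}{312554}$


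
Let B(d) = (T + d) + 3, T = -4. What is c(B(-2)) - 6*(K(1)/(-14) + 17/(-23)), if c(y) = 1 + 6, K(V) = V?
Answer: 1910/161 ≈ 11.863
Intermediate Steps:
B(d) = -1 + d (B(d) = (-4 + d) + 3 = -1 + d)
c(y) = 7
c(B(-2)) - 6*(K(1)/(-14) + 17/(-23)) = 7 - 6*(1/(-14) + 17/(-23)) = 7 - 6*(1*(-1/14) + 17*(-1/23)) = 7 - 6*(-1/14 - 17/23) = 7 - 6*(-261/322) = 7 + 783/161 = 1910/161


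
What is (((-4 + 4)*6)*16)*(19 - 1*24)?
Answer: 0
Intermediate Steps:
(((-4 + 4)*6)*16)*(19 - 1*24) = ((0*6)*16)*(19 - 24) = (0*16)*(-5) = 0*(-5) = 0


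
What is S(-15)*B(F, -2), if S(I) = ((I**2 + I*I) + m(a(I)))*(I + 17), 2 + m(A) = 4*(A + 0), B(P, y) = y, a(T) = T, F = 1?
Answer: -1552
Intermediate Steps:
m(A) = -2 + 4*A (m(A) = -2 + 4*(A + 0) = -2 + 4*A)
S(I) = (17 + I)*(-2 + 2*I**2 + 4*I) (S(I) = ((I**2 + I*I) + (-2 + 4*I))*(I + 17) = ((I**2 + I**2) + (-2 + 4*I))*(17 + I) = (2*I**2 + (-2 + 4*I))*(17 + I) = (-2 + 2*I**2 + 4*I)*(17 + I) = (17 + I)*(-2 + 2*I**2 + 4*I))
S(-15)*B(F, -2) = (-34 + 2*(-15)**3 + 38*(-15)**2 + 66*(-15))*(-2) = (-34 + 2*(-3375) + 38*225 - 990)*(-2) = (-34 - 6750 + 8550 - 990)*(-2) = 776*(-2) = -1552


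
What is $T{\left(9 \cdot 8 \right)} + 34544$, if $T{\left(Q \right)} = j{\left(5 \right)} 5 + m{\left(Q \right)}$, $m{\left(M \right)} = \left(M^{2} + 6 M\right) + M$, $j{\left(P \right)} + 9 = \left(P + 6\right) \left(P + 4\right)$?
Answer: $40682$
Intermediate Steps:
$j{\left(P \right)} = -9 + \left(4 + P\right) \left(6 + P\right)$ ($j{\left(P \right)} = -9 + \left(P + 6\right) \left(P + 4\right) = -9 + \left(6 + P\right) \left(4 + P\right) = -9 + \left(4 + P\right) \left(6 + P\right)$)
$m{\left(M \right)} = M^{2} + 7 M$
$T{\left(Q \right)} = 450 + Q \left(7 + Q\right)$ ($T{\left(Q \right)} = \left(15 + 5^{2} + 10 \cdot 5\right) 5 + Q \left(7 + Q\right) = \left(15 + 25 + 50\right) 5 + Q \left(7 + Q\right) = 90 \cdot 5 + Q \left(7 + Q\right) = 450 + Q \left(7 + Q\right)$)
$T{\left(9 \cdot 8 \right)} + 34544 = \left(450 + 9 \cdot 8 \left(7 + 9 \cdot 8\right)\right) + 34544 = \left(450 + 72 \left(7 + 72\right)\right) + 34544 = \left(450 + 72 \cdot 79\right) + 34544 = \left(450 + 5688\right) + 34544 = 6138 + 34544 = 40682$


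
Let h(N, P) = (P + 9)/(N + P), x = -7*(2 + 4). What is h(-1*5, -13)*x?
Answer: -28/3 ≈ -9.3333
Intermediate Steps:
x = -42 (x = -7*6 = -42)
h(N, P) = (9 + P)/(N + P)
h(-1*5, -13)*x = ((9 - 13)/(-1*5 - 13))*(-42) = (-4/(-5 - 13))*(-42) = (-4/(-18))*(-42) = -1/18*(-4)*(-42) = (2/9)*(-42) = -28/3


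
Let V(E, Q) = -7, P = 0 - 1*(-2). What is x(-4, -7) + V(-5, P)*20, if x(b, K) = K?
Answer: -147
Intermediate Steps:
P = 2 (P = 0 + 2 = 2)
x(-4, -7) + V(-5, P)*20 = -7 - 7*20 = -7 - 140 = -147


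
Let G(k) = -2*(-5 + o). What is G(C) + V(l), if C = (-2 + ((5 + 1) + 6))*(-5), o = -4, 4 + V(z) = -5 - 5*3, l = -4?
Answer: -6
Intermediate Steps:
V(z) = -24 (V(z) = -4 + (-5 - 5*3) = -4 + (-5 - 15) = -4 - 20 = -24)
C = -50 (C = (-2 + (6 + 6))*(-5) = (-2 + 12)*(-5) = 10*(-5) = -50)
G(k) = 18 (G(k) = -2*(-5 - 4) = -2*(-9) = 18)
G(C) + V(l) = 18 - 24 = -6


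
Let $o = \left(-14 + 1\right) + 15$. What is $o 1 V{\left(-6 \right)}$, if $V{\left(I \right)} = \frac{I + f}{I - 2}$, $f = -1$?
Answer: $\frac{7}{4} \approx 1.75$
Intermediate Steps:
$o = 2$ ($o = -13 + 15 = 2$)
$V{\left(I \right)} = \frac{-1 + I}{-2 + I}$ ($V{\left(I \right)} = \frac{I - 1}{I - 2} = \frac{-1 + I}{-2 + I}$)
$o 1 V{\left(-6 \right)} = 2 \cdot 1 \frac{-1 - 6}{-2 - 6} = 2 \frac{1}{-8} \left(-7\right) = 2 \left(\left(- \frac{1}{8}\right) \left(-7\right)\right) = 2 \cdot \frac{7}{8} = \frac{7}{4}$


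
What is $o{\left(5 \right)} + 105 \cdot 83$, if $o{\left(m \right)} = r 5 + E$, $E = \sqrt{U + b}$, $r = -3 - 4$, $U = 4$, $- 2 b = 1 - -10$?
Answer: $8680 + \frac{i \sqrt{6}}{2} \approx 8680.0 + 1.2247 i$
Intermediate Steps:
$b = - \frac{11}{2}$ ($b = - \frac{1 - -10}{2} = - \frac{1 + 10}{2} = \left(- \frac{1}{2}\right) 11 = - \frac{11}{2} \approx -5.5$)
$r = -7$ ($r = -3 - 4 = -7$)
$E = \frac{i \sqrt{6}}{2}$ ($E = \sqrt{4 - \frac{11}{2}} = \sqrt{- \frac{3}{2}} = \frac{i \sqrt{6}}{2} \approx 1.2247 i$)
$o{\left(m \right)} = -35 + \frac{i \sqrt{6}}{2}$ ($o{\left(m \right)} = \left(-7\right) 5 + \frac{i \sqrt{6}}{2} = -35 + \frac{i \sqrt{6}}{2}$)
$o{\left(5 \right)} + 105 \cdot 83 = \left(-35 + \frac{i \sqrt{6}}{2}\right) + 105 \cdot 83 = \left(-35 + \frac{i \sqrt{6}}{2}\right) + 8715 = 8680 + \frac{i \sqrt{6}}{2}$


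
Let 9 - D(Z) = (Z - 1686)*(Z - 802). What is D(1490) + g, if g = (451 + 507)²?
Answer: 1052621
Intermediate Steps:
D(Z) = 9 - (-1686 + Z)*(-802 + Z) (D(Z) = 9 - (Z - 1686)*(Z - 802) = 9 - (-1686 + Z)*(-802 + Z))
g = 917764 (g = 958² = 917764)
D(1490) + g = (-1352163 - 1*1490² + 2488*1490) + 917764 = (-1352163 - 1*2220100 + 3707120) + 917764 = (-1352163 - 2220100 + 3707120) + 917764 = 134857 + 917764 = 1052621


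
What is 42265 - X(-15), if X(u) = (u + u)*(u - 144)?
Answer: 37495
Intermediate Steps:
X(u) = 2*u*(-144 + u) (X(u) = (2*u)*(-144 + u) = 2*u*(-144 + u))
42265 - X(-15) = 42265 - 2*(-15)*(-144 - 15) = 42265 - 2*(-15)*(-159) = 42265 - 1*4770 = 42265 - 4770 = 37495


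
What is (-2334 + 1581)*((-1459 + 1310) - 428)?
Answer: 434481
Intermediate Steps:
(-2334 + 1581)*((-1459 + 1310) - 428) = -753*(-149 - 428) = -753*(-577) = 434481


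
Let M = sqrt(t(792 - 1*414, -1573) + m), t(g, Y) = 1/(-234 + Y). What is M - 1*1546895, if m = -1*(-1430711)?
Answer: -1546895 + 2*sqrt(1167906915058)/1807 ≈ -1.5457e+6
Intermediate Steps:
m = 1430711
M = 2*sqrt(1167906915058)/1807 (M = sqrt(1/(-234 - 1573) + 1430711) = sqrt(1/(-1807) + 1430711) = sqrt(-1/1807 + 1430711) = sqrt(2585294776/1807) = 2*sqrt(1167906915058)/1807 ≈ 1196.1)
M - 1*1546895 = 2*sqrt(1167906915058)/1807 - 1*1546895 = 2*sqrt(1167906915058)/1807 - 1546895 = -1546895 + 2*sqrt(1167906915058)/1807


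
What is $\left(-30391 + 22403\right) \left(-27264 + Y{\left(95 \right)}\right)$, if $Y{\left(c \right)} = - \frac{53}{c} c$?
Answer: $218208196$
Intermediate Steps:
$Y{\left(c \right)} = -53$
$\left(-30391 + 22403\right) \left(-27264 + Y{\left(95 \right)}\right) = \left(-30391 + 22403\right) \left(-27264 - 53\right) = \left(-7988\right) \left(-27317\right) = 218208196$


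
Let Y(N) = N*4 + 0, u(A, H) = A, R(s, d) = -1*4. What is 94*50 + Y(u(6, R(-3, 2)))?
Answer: 4724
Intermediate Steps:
R(s, d) = -4
Y(N) = 4*N (Y(N) = 4*N + 0 = 4*N)
94*50 + Y(u(6, R(-3, 2))) = 94*50 + 4*6 = 4700 + 24 = 4724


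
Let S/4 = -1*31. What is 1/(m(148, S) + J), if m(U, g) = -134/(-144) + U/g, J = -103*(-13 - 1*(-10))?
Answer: 2232/689101 ≈ 0.0032390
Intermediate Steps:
J = 309 (J = -103*(-13 + 10) = -103*(-3) = 309)
S = -124 (S = 4*(-1*31) = 4*(-31) = -124)
m(U, g) = 67/72 + U/g (m(U, g) = -134*(-1/144) + U/g = 67/72 + U/g)
1/(m(148, S) + J) = 1/((67/72 + 148/(-124)) + 309) = 1/((67/72 + 148*(-1/124)) + 309) = 1/((67/72 - 37/31) + 309) = 1/(-587/2232 + 309) = 1/(689101/2232) = 2232/689101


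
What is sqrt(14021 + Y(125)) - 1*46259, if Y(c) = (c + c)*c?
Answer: -46259 + sqrt(45271) ≈ -46046.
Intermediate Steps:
Y(c) = 2*c**2 (Y(c) = (2*c)*c = 2*c**2)
sqrt(14021 + Y(125)) - 1*46259 = sqrt(14021 + 2*125**2) - 1*46259 = sqrt(14021 + 2*15625) - 46259 = sqrt(14021 + 31250) - 46259 = sqrt(45271) - 46259 = -46259 + sqrt(45271)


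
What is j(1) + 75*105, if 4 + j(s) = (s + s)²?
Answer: 7875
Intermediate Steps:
j(s) = -4 + 4*s² (j(s) = -4 + (s + s)² = -4 + (2*s)² = -4 + 4*s²)
j(1) + 75*105 = (-4 + 4*1²) + 75*105 = (-4 + 4*1) + 7875 = (-4 + 4) + 7875 = 0 + 7875 = 7875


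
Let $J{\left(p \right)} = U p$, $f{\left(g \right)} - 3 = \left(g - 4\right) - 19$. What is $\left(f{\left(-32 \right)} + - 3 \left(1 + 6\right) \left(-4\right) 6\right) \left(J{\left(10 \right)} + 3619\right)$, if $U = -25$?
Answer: $1522788$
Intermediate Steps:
$f{\left(g \right)} = -20 + g$ ($f{\left(g \right)} = 3 + \left(\left(g - 4\right) - 19\right) = 3 + \left(\left(-4 + g\right) - 19\right) = 3 + \left(-23 + g\right) = -20 + g$)
$J{\left(p \right)} = - 25 p$
$\left(f{\left(-32 \right)} + - 3 \left(1 + 6\right) \left(-4\right) 6\right) \left(J{\left(10 \right)} + 3619\right) = \left(\left(-20 - 32\right) + - 3 \left(1 + 6\right) \left(-4\right) 6\right) \left(\left(-25\right) 10 + 3619\right) = \left(-52 + - 3 \cdot 7 \left(-4\right) 6\right) \left(-250 + 3619\right) = \left(-52 + \left(-3\right) \left(-28\right) 6\right) 3369 = \left(-52 + 84 \cdot 6\right) 3369 = \left(-52 + 504\right) 3369 = 452 \cdot 3369 = 1522788$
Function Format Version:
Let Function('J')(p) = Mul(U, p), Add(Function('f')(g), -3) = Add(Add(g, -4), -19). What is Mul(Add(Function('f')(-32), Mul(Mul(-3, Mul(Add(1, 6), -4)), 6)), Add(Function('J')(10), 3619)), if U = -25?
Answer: 1522788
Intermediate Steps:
Function('f')(g) = Add(-20, g) (Function('f')(g) = Add(3, Add(Add(g, -4), -19)) = Add(3, Add(Add(-4, g), -19)) = Add(3, Add(-23, g)) = Add(-20, g))
Function('J')(p) = Mul(-25, p)
Mul(Add(Function('f')(-32), Mul(Mul(-3, Mul(Add(1, 6), -4)), 6)), Add(Function('J')(10), 3619)) = Mul(Add(Add(-20, -32), Mul(Mul(-3, Mul(Add(1, 6), -4)), 6)), Add(Mul(-25, 10), 3619)) = Mul(Add(-52, Mul(Mul(-3, Mul(7, -4)), 6)), Add(-250, 3619)) = Mul(Add(-52, Mul(Mul(-3, -28), 6)), 3369) = Mul(Add(-52, Mul(84, 6)), 3369) = Mul(Add(-52, 504), 3369) = Mul(452, 3369) = 1522788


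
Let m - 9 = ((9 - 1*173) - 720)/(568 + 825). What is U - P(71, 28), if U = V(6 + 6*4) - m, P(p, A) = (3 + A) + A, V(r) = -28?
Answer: -132844/1393 ≈ -95.365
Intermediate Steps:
m = 11653/1393 (m = 9 + ((9 - 1*173) - 720)/(568 + 825) = 9 + ((9 - 173) - 720)/1393 = 9 + (-164 - 720)*(1/1393) = 9 - 884*1/1393 = 9 - 884/1393 = 11653/1393 ≈ 8.3654)
P(p, A) = 3 + 2*A
U = -50657/1393 (U = -28 - 1*11653/1393 = -28 - 11653/1393 = -50657/1393 ≈ -36.365)
U - P(71, 28) = -50657/1393 - (3 + 2*28) = -50657/1393 - (3 + 56) = -50657/1393 - 1*59 = -50657/1393 - 59 = -132844/1393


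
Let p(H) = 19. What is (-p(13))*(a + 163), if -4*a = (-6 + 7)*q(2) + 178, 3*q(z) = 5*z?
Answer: -6707/3 ≈ -2235.7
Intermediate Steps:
q(z) = 5*z/3 (q(z) = (5*z)/3 = 5*z/3)
a = -136/3 (a = -((-6 + 7)*((5/3)*2) + 178)/4 = -(1*(10/3) + 178)/4 = -(10/3 + 178)/4 = -¼*544/3 = -136/3 ≈ -45.333)
(-p(13))*(a + 163) = (-1*19)*(-136/3 + 163) = -19*353/3 = -6707/3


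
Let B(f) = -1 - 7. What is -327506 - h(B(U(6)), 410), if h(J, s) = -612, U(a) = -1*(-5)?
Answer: -326894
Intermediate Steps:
U(a) = 5
B(f) = -8
-327506 - h(B(U(6)), 410) = -327506 - 1*(-612) = -327506 + 612 = -326894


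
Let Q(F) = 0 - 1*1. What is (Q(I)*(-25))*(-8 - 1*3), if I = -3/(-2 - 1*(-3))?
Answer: -275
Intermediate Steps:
I = -3 (I = -3/(-2 + 3) = -3/1 = -3*1 = -3)
Q(F) = -1 (Q(F) = 0 - 1 = -1)
(Q(I)*(-25))*(-8 - 1*3) = (-1*(-25))*(-8 - 1*3) = 25*(-8 - 3) = 25*(-11) = -275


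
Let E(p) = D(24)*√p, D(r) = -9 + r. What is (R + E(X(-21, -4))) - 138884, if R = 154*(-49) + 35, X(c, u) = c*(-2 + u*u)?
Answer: -146395 + 105*I*√6 ≈ -1.464e+5 + 257.2*I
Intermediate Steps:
X(c, u) = c*(-2 + u²)
E(p) = 15*√p (E(p) = (-9 + 24)*√p = 15*√p)
R = -7511 (R = -7546 + 35 = -7511)
(R + E(X(-21, -4))) - 138884 = (-7511 + 15*√(-21*(-2 + (-4)²))) - 138884 = (-7511 + 15*√(-21*(-2 + 16))) - 138884 = (-7511 + 15*√(-21*14)) - 138884 = (-7511 + 15*√(-294)) - 138884 = (-7511 + 15*(7*I*√6)) - 138884 = (-7511 + 105*I*√6) - 138884 = -146395 + 105*I*√6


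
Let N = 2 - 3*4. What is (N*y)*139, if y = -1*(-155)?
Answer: -215450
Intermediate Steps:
y = 155
N = -10 (N = 2 - 12 = -10)
(N*y)*139 = -10*155*139 = -1550*139 = -215450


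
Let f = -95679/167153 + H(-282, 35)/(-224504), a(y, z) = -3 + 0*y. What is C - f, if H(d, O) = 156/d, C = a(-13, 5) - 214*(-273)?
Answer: 7359807494243485/125981878876 ≈ 58420.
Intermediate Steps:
a(y, z) = -3 (a(y, z) = -3 + 0 = -3)
C = 58419 (C = -3 - 214*(-273) = -3 + 58422 = 58419)
f = -72112186441/125981878876 (f = -95679/167153 + (156/(-282))/(-224504) = -95679*1/167153 + (156*(-1/282))*(-1/224504) = -95679/167153 - 26/47*(-1/224504) = -95679/167153 + 13/5275844 = -72112186441/125981878876 ≈ -0.57240)
C - f = 58419 - 1*(-72112186441/125981878876) = 58419 + 72112186441/125981878876 = 7359807494243485/125981878876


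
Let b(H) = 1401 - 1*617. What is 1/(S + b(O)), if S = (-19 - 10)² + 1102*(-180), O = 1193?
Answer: -1/196735 ≈ -5.0830e-6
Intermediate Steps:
b(H) = 784 (b(H) = 1401 - 617 = 784)
S = -197519 (S = (-29)² - 198360 = 841 - 198360 = -197519)
1/(S + b(O)) = 1/(-197519 + 784) = 1/(-196735) = -1/196735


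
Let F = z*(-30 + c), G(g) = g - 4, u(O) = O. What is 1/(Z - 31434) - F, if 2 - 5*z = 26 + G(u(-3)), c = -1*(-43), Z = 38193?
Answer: 1493744/33795 ≈ 44.200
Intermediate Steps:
G(g) = -4 + g
c = 43
z = -17/5 (z = ⅖ - (26 + (-4 - 3))/5 = ⅖ - (26 - 7)/5 = ⅖ - ⅕*19 = ⅖ - 19/5 = -17/5 ≈ -3.4000)
F = -221/5 (F = -17*(-30 + 43)/5 = -17/5*13 = -221/5 ≈ -44.200)
1/(Z - 31434) - F = 1/(38193 - 31434) - 1*(-221/5) = 1/6759 + 221/5 = 1493744/33795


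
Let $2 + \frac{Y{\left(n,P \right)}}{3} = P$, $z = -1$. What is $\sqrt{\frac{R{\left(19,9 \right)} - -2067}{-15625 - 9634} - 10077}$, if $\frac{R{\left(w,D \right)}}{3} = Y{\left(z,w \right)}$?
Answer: $\frac{3 i \sqrt{714372688913}}{25259} \approx 100.38 i$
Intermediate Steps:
$Y{\left(n,P \right)} = -6 + 3 P$
$R{\left(w,D \right)} = -18 + 9 w$ ($R{\left(w,D \right)} = 3 \left(-6 + 3 w\right) = -18 + 9 w$)
$\sqrt{\frac{R{\left(19,9 \right)} - -2067}{-15625 - 9634} - 10077} = \sqrt{\frac{\left(-18 + 9 \cdot 19\right) - -2067}{-15625 - 9634} - 10077} = \sqrt{\frac{\left(-18 + 171\right) + \left(-9013 + 11080\right)}{-25259} - 10077} = \sqrt{\left(153 + 2067\right) \left(- \frac{1}{25259}\right) - 10077} = \sqrt{2220 \left(- \frac{1}{25259}\right) - 10077} = \sqrt{- \frac{2220}{25259} - 10077} = \sqrt{- \frac{254537163}{25259}} = \frac{3 i \sqrt{714372688913}}{25259}$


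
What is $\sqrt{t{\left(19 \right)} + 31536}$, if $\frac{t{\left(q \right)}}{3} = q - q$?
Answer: $12 \sqrt{219} \approx 177.58$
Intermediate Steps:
$t{\left(q \right)} = 0$ ($t{\left(q \right)} = 3 \left(q - q\right) = 3 \cdot 0 = 0$)
$\sqrt{t{\left(19 \right)} + 31536} = \sqrt{0 + 31536} = \sqrt{31536} = 12 \sqrt{219}$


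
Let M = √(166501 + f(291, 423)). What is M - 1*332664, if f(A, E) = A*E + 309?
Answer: -332664 + √289903 ≈ -3.3213e+5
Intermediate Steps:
f(A, E) = 309 + A*E
M = √289903 (M = √(166501 + (309 + 291*423)) = √(166501 + (309 + 123093)) = √(166501 + 123402) = √289903 ≈ 538.43)
M - 1*332664 = √289903 - 1*332664 = √289903 - 332664 = -332664 + √289903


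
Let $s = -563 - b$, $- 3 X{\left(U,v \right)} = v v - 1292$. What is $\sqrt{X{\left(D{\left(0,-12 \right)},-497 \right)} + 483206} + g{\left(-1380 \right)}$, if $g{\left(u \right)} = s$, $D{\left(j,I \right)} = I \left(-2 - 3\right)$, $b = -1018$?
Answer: $455 + \frac{\sqrt{3611703}}{3} \approx 1088.5$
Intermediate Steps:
$D{\left(j,I \right)} = - 5 I$ ($D{\left(j,I \right)} = I \left(-5\right) = - 5 I$)
$X{\left(U,v \right)} = \frac{1292}{3} - \frac{v^{2}}{3}$ ($X{\left(U,v \right)} = - \frac{v v - 1292}{3} = - \frac{v^{2} - 1292}{3} = - \frac{-1292 + v^{2}}{3} = \frac{1292}{3} - \frac{v^{2}}{3}$)
$s = 455$ ($s = -563 - -1018 = -563 + 1018 = 455$)
$g{\left(u \right)} = 455$
$\sqrt{X{\left(D{\left(0,-12 \right)},-497 \right)} + 483206} + g{\left(-1380 \right)} = \sqrt{\left(\frac{1292}{3} - \frac{\left(-497\right)^{2}}{3}\right) + 483206} + 455 = \sqrt{\left(\frac{1292}{3} - \frac{247009}{3}\right) + 483206} + 455 = \sqrt{- \frac{245717}{3} + 483206} + 455 = \sqrt{\frac{1203901}{3}} + 455 = \frac{\sqrt{3611703}}{3} + 455 = 455 + \frac{\sqrt{3611703}}{3}$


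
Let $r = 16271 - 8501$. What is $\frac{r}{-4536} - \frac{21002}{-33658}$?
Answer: $- \frac{1979257}{1817532} \approx -1.089$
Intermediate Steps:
$r = 7770$ ($r = 16271 - 8501 = 7770$)
$\frac{r}{-4536} - \frac{21002}{-33658} = \frac{7770}{-4536} - \frac{21002}{-33658} = 7770 \left(- \frac{1}{4536}\right) - - \frac{10501}{16829} = - \frac{185}{108} + \frac{10501}{16829} = - \frac{1979257}{1817532}$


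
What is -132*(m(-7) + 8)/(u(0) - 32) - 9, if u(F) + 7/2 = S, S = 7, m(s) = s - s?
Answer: 533/19 ≈ 28.053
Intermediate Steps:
m(s) = 0
u(F) = 7/2 (u(F) = -7/2 + 7 = 7/2)
-132*(m(-7) + 8)/(u(0) - 32) - 9 = -132*(0 + 8)/(7/2 - 32) - 9 = -1056/(-57/2) - 9 = -1056*(-2)/57 - 9 = -132*(-16/57) - 9 = 704/19 - 9 = 533/19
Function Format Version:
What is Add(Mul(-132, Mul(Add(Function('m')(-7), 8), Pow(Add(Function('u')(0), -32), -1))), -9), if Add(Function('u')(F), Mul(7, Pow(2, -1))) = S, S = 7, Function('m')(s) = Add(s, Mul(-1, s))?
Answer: Rational(533, 19) ≈ 28.053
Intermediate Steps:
Function('m')(s) = 0
Function('u')(F) = Rational(7, 2) (Function('u')(F) = Add(Rational(-7, 2), 7) = Rational(7, 2))
Add(Mul(-132, Mul(Add(Function('m')(-7), 8), Pow(Add(Function('u')(0), -32), -1))), -9) = Add(Mul(-132, Mul(Add(0, 8), Pow(Add(Rational(7, 2), -32), -1))), -9) = Add(Mul(-132, Mul(8, Pow(Rational(-57, 2), -1))), -9) = Add(Mul(-132, Mul(8, Rational(-2, 57))), -9) = Add(Mul(-132, Rational(-16, 57)), -9) = Add(Rational(704, 19), -9) = Rational(533, 19)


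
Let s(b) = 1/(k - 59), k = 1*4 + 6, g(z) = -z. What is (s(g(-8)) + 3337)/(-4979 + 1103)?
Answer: -13626/15827 ≈ -0.86093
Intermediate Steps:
k = 10 (k = 4 + 6 = 10)
s(b) = -1/49 (s(b) = 1/(10 - 59) = 1/(-49) = -1/49)
(s(g(-8)) + 3337)/(-4979 + 1103) = (-1/49 + 3337)/(-4979 + 1103) = (163512/49)/(-3876) = (163512/49)*(-1/3876) = -13626/15827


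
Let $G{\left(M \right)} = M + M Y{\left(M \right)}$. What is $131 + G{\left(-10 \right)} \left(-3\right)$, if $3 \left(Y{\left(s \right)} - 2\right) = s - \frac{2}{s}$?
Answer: $123$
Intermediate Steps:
$Y{\left(s \right)} = 2 - \frac{2}{3 s} + \frac{s}{3}$ ($Y{\left(s \right)} = 2 + \frac{s - \frac{2}{s}}{3} = 2 + \left(- \frac{2}{3 s} + \frac{s}{3}\right) = 2 - \frac{2}{3 s} + \frac{s}{3}$)
$G{\left(M \right)} = - \frac{2}{3} + M + \frac{M \left(6 + M\right)}{3}$ ($G{\left(M \right)} = M + M \frac{-2 + M \left(6 + M\right)}{3 M} = M + \left(- \frac{2}{3} + \frac{M \left(6 + M\right)}{3}\right) = - \frac{2}{3} + M + \frac{M \left(6 + M\right)}{3}$)
$131 + G{\left(-10 \right)} \left(-3\right) = 131 + \left(- \frac{2}{3} + 3 \left(-10\right) + \frac{\left(-10\right)^{2}}{3}\right) \left(-3\right) = 131 + \left(- \frac{2}{3} - 30 + \frac{1}{3} \cdot 100\right) \left(-3\right) = 131 + \left(- \frac{2}{3} - 30 + \frac{100}{3}\right) \left(-3\right) = 131 + \frac{8}{3} \left(-3\right) = 131 - 8 = 123$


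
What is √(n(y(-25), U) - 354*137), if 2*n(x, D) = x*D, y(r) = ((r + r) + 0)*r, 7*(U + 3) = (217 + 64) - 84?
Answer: I*√1606402/7 ≈ 181.06*I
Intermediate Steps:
U = 176/7 (U = -3 + ((217 + 64) - 84)/7 = -3 + (281 - 84)/7 = -3 + (⅐)*197 = -3 + 197/7 = 176/7 ≈ 25.143)
y(r) = 2*r² (y(r) = (2*r + 0)*r = (2*r)*r = 2*r²)
n(x, D) = D*x/2 (n(x, D) = (x*D)/2 = (D*x)/2 = D*x/2)
√(n(y(-25), U) - 354*137) = √((½)*(176/7)*(2*(-25)²) - 354*137) = √((½)*(176/7)*(2*625) - 48498) = √((½)*(176/7)*1250 - 48498) = √(110000/7 - 48498) = √(-229486/7) = I*√1606402/7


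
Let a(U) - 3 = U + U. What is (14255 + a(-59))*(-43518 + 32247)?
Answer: -159371940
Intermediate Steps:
a(U) = 3 + 2*U (a(U) = 3 + (U + U) = 3 + 2*U)
(14255 + a(-59))*(-43518 + 32247) = (14255 + (3 + 2*(-59)))*(-43518 + 32247) = (14255 + (3 - 118))*(-11271) = (14255 - 115)*(-11271) = 14140*(-11271) = -159371940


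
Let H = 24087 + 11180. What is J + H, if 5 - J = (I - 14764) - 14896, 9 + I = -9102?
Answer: 74043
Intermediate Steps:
I = -9111 (I = -9 - 9102 = -9111)
H = 35267
J = 38776 (J = 5 - ((-9111 - 14764) - 14896) = 5 - (-23875 - 14896) = 5 - 1*(-38771) = 5 + 38771 = 38776)
J + H = 38776 + 35267 = 74043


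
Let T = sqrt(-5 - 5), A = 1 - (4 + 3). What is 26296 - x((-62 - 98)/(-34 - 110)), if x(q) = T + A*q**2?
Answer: 710192/27 - I*sqrt(10) ≈ 26303.0 - 3.1623*I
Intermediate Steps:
A = -6 (A = 1 - 1*7 = 1 - 7 = -6)
T = I*sqrt(10) (T = sqrt(-10) = I*sqrt(10) ≈ 3.1623*I)
x(q) = -6*q**2 + I*sqrt(10) (x(q) = I*sqrt(10) - 6*q**2 = -6*q**2 + I*sqrt(10))
26296 - x((-62 - 98)/(-34 - 110)) = 26296 - (-6*(-62 - 98)**2/(-34 - 110)**2 + I*sqrt(10)) = 26296 - (-6*(-160/(-144))**2 + I*sqrt(10)) = 26296 - (-6*(-160*(-1/144))**2 + I*sqrt(10)) = 26296 - (-6*(10/9)**2 + I*sqrt(10)) = 26296 - (-6*100/81 + I*sqrt(10)) = 26296 - (-200/27 + I*sqrt(10)) = 26296 + (200/27 - I*sqrt(10)) = 710192/27 - I*sqrt(10)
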